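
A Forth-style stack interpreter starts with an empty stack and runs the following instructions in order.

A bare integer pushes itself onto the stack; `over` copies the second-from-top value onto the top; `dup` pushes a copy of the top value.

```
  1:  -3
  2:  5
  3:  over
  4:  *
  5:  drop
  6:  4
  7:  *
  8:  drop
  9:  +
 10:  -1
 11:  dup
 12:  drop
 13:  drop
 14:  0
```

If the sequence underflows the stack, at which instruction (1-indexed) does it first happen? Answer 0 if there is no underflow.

9

-3   : [-3]
5    : [-3, 5]
over : [-3, 5, -3]
*    : [-3, -15]
drop : [-3]
4    : [-3, 4]
*    : [-12]
drop : []
+  — needs 2 operands, stack has 0 → underflow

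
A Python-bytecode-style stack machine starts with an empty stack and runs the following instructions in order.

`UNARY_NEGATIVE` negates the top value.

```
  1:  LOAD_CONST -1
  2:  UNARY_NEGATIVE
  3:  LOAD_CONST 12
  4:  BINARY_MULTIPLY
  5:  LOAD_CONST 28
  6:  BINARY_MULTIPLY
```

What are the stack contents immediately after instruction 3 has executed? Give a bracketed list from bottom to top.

LOAD_CONST -1  : -1
UNARY_NEGATIVE : 1
LOAD_CONST 12  : 1 12

[1, 12]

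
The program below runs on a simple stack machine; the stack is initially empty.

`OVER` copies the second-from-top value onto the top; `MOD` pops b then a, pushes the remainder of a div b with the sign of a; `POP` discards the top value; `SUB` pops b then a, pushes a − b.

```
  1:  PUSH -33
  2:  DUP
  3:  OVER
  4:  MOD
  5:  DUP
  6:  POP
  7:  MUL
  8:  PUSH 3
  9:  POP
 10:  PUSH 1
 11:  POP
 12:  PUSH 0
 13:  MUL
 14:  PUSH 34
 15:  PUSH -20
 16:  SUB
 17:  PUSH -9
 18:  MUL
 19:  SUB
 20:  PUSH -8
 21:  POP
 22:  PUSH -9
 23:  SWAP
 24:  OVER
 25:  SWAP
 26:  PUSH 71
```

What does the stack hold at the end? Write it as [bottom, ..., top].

[-9, -9, 486, 71]

PUSH -33 -> [-33]
DUP      -> [-33, -33]
OVER     -> [-33, -33, -33]
MOD      -> [-33, 0]
DUP      -> [-33, 0, 0]
POP      -> [-33, 0]
MUL      -> [0]
PUSH 3   -> [0, 3]
POP      -> [0]
PUSH 1   -> [0, 1]
POP      -> [0]
PUSH 0   -> [0, 0]
MUL      -> [0]
PUSH 34  -> [0, 34]
PUSH -20 -> [0, 34, -20]
SUB      -> [0, 54]
PUSH -9  -> [0, 54, -9]
MUL      -> [0, -486]
SUB      -> [486]
PUSH -8  -> [486, -8]
POP      -> [486]
PUSH -9  -> [486, -9]
SWAP     -> [-9, 486]
OVER     -> [-9, 486, -9]
SWAP     -> [-9, -9, 486]
PUSH 71  -> [-9, -9, 486, 71]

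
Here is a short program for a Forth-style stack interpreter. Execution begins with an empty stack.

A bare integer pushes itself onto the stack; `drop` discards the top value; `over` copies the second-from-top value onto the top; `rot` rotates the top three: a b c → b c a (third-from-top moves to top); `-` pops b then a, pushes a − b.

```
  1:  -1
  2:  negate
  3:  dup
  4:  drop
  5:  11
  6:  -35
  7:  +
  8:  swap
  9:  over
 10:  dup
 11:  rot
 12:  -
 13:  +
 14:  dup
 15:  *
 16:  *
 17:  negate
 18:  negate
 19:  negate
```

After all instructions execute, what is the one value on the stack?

-1     → [-1]
negate → [1]
dup    → [1, 1]
drop   → [1]
11     → [1, 11]
-35    → [1, 11, -35]
+      → [1, -24]
swap   → [-24, 1]
over   → [-24, 1, -24]
dup    → [-24, 1, -24, -24]
rot    → [-24, -24, -24, 1]
-      → [-24, -24, -25]
+      → [-24, -49]
dup    → [-24, -49, -49]
*      → [-24, 2401]
*      → [-57624]
negate → [57624]
negate → [-57624]
negate → [57624]

57624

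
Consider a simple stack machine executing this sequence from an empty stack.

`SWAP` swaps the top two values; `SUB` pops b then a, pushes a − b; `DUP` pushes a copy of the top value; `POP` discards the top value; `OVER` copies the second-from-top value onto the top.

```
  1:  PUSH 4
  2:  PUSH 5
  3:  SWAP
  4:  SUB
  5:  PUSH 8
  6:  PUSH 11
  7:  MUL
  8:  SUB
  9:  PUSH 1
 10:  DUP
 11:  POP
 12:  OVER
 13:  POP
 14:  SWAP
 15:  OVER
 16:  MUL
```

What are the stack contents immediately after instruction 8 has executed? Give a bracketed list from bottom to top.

[-87]

PUSH 4  -> [4]
PUSH 5  -> [4, 5]
SWAP    -> [5, 4]
SUB     -> [1]
PUSH 8  -> [1, 8]
PUSH 11 -> [1, 8, 11]
MUL     -> [1, 88]
SUB     -> [-87]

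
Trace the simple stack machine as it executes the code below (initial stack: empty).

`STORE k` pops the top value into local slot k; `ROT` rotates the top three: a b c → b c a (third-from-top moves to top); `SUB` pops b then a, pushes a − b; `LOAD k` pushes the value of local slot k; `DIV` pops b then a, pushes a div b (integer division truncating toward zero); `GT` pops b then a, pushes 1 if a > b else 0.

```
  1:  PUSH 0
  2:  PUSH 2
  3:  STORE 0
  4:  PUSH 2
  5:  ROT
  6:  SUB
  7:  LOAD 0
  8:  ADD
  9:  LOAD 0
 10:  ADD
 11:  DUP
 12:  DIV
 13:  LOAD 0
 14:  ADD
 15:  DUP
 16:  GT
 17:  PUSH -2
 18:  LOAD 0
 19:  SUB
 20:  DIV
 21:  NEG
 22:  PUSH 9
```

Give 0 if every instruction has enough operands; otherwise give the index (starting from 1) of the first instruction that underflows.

PUSH 0  : [0]
PUSH 2  : [0, 2]
STORE 0 : [0]
PUSH 2  : [0, 2]
ROT  — needs 3 operands, stack has 2 → underflow

5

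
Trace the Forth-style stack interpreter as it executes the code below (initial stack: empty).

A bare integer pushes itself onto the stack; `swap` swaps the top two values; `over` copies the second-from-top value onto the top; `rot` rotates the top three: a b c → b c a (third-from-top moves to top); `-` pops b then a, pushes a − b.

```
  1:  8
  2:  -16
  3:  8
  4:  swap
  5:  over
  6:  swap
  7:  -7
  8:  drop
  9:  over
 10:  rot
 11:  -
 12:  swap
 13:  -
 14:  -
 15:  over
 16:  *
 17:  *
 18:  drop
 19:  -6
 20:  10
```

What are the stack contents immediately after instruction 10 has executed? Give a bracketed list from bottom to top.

[8, 8, -16, 8, 8]

8    : 8
-16  : 8 -16
8    : 8 -16 8
swap : 8 8 -16
over : 8 8 -16 8
swap : 8 8 8 -16
-7   : 8 8 8 -16 -7
drop : 8 8 8 -16
over : 8 8 8 -16 8
rot  : 8 8 -16 8 8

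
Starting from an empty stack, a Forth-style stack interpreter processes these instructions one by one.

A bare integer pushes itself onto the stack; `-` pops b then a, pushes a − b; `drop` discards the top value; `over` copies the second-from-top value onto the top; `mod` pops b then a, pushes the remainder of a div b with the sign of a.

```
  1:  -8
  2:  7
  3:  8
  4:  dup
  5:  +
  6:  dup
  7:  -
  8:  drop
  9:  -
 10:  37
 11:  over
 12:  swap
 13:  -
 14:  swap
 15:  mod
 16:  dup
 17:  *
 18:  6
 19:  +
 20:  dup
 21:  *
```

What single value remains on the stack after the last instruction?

-8    [-8]
7     [-8, 7]
8     [-8, 7, 8]
dup   [-8, 7, 8, 8]
+     [-8, 7, 16]
dup   [-8, 7, 16, 16]
-     [-8, 7, 0]
drop  [-8, 7]
-     [-15]
37    [-15, 37]
over  [-15, 37, -15]
swap  [-15, -15, 37]
-     [-15, -52]
swap  [-52, -15]
mod   [-7]
dup   [-7, -7]
*     [49]
6     [49, 6]
+     [55]
dup   [55, 55]
*     [3025]

3025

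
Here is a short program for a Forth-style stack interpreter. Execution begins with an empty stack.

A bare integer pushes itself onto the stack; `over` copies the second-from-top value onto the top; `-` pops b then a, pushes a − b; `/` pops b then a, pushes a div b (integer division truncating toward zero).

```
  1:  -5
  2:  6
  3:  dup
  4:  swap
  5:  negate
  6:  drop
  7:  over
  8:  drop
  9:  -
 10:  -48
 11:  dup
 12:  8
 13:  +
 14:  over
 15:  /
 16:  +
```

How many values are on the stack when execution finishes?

2

-5     → [-5]
6      → [-5, 6]
dup    → [-5, 6, 6]
swap   → [-5, 6, 6]
negate → [-5, 6, -6]
drop   → [-5, 6]
over   → [-5, 6, -5]
drop   → [-5, 6]
-      → [-11]
-48    → [-11, -48]
dup    → [-11, -48, -48]
8      → [-11, -48, -48, 8]
+      → [-11, -48, -40]
over   → [-11, -48, -40, -48]
/      → [-11, -48, 0]
+      → [-11, -48]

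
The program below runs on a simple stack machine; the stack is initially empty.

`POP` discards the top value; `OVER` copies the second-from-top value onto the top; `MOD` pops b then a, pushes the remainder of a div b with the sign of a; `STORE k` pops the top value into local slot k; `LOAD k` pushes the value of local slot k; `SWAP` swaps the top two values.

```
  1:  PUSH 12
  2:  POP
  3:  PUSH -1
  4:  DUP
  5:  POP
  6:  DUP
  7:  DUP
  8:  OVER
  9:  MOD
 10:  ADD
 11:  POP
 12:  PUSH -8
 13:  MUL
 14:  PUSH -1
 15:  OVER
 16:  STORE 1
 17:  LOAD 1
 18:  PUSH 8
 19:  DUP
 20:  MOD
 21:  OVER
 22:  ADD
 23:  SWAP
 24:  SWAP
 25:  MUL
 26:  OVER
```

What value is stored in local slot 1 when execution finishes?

PUSH 12 → [12]
POP     → []
PUSH -1 → [-1]
DUP     → [-1, -1]
POP     → [-1]
DUP     → [-1, -1]
DUP     → [-1, -1, -1]
OVER    → [-1, -1, -1, -1]
MOD     → [-1, -1, 0]
ADD     → [-1, -1]
POP     → [-1]
PUSH -8 → [-1, -8]
MUL     → [8]
PUSH -1 → [8, -1]
OVER    → [8, -1, 8]
STORE 1 → [8, -1]
LOAD 1  → [8, -1, 8]
PUSH 8  → [8, -1, 8, 8]
DUP     → [8, -1, 8, 8, 8]
MOD     → [8, -1, 8, 0]
OVER    → [8, -1, 8, 0, 8]
ADD     → [8, -1, 8, 8]
SWAP    → [8, -1, 8, 8]
SWAP    → [8, -1, 8, 8]
MUL     → [8, -1, 64]
OVER    → [8, -1, 64, -1]

8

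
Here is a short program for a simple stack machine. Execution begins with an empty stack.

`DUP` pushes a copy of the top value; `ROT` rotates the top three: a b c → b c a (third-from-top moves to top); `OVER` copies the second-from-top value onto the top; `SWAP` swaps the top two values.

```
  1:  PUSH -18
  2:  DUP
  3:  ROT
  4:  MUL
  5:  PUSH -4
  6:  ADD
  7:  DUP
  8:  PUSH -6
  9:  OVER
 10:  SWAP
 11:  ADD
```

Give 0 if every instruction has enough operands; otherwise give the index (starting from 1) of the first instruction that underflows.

3

PUSH -18  -18
DUP       -18 -18
ROT  — needs 3 operands, stack has 2 → underflow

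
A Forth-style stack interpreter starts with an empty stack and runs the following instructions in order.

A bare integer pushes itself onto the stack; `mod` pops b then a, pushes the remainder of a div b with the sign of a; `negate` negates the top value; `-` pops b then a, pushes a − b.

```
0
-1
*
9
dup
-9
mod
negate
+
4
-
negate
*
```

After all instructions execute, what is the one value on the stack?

0

0      : 0
-1     : 0 -1
*      : 0
9      : 0 9
dup    : 0 9 9
-9     : 0 9 9 -9
mod    : 0 9 0
negate : 0 9 0
+      : 0 9
4      : 0 9 4
-      : 0 5
negate : 0 -5
*      : 0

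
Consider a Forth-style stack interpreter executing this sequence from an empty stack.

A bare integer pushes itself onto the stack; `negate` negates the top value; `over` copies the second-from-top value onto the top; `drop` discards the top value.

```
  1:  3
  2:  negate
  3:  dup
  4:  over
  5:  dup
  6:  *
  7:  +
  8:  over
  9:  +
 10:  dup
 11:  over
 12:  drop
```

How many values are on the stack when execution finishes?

3      -> 3
negate -> -3
dup    -> -3 -3
over   -> -3 -3 -3
dup    -> -3 -3 -3 -3
*      -> -3 -3 9
+      -> -3 6
over   -> -3 6 -3
+      -> -3 3
dup    -> -3 3 3
over   -> -3 3 3 3
drop   -> -3 3 3

3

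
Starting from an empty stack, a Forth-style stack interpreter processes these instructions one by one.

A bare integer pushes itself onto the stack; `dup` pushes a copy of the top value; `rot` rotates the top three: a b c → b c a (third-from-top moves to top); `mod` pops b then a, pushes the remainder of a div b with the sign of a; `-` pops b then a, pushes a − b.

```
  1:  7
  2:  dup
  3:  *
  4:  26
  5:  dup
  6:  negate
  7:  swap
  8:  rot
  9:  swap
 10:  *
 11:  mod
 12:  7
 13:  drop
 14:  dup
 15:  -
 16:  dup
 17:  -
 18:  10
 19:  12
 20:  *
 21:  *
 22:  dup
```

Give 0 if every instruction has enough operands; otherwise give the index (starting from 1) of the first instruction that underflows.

0

7       7
dup     7 7
*       49
26      49 26
dup     49 26 26
negate  49 26 -26
swap    49 -26 26
rot     -26 26 49
swap    -26 49 26
*       -26 1274
mod     -26
7       -26 7
drop    -26
dup     -26 -26
-       0
dup     0 0
-       0
10      0 10
12      0 10 12
*       0 120
*       0
dup     0 0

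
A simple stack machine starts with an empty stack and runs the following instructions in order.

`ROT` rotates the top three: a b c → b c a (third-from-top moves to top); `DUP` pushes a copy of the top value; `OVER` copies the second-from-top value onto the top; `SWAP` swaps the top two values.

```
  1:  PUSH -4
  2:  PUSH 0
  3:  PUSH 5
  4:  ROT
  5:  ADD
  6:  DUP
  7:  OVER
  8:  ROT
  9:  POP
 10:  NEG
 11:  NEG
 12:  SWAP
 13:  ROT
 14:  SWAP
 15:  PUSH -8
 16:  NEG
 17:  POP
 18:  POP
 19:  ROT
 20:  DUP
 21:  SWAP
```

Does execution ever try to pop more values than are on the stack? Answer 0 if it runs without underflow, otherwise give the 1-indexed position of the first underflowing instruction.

PUSH -4 → -4
PUSH 0  → -4 0
PUSH 5  → -4 0 5
ROT     → 0 5 -4
ADD     → 0 1
DUP     → 0 1 1
OVER    → 0 1 1 1
ROT     → 0 1 1 1
POP     → 0 1 1
NEG     → 0 1 -1
NEG     → 0 1 1
SWAP    → 0 1 1
ROT     → 1 1 0
SWAP    → 1 0 1
PUSH -8 → 1 0 1 -8
NEG     → 1 0 1 8
POP     → 1 0 1
POP     → 1 0
ROT  — needs 3 operands, stack has 2 → underflow

19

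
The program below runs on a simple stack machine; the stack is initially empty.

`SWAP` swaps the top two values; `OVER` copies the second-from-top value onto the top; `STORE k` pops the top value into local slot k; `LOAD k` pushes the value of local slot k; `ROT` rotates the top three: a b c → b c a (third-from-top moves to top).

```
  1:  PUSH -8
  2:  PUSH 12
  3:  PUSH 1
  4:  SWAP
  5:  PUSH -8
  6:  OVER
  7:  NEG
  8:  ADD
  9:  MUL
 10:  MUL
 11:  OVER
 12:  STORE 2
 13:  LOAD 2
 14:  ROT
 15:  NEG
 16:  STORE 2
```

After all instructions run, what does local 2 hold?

PUSH -8  [-8]
PUSH 12  [-8, 12]
PUSH 1   [-8, 12, 1]
SWAP     [-8, 1, 12]
PUSH -8  [-8, 1, 12, -8]
OVER     [-8, 1, 12, -8, 12]
NEG      [-8, 1, 12, -8, -12]
ADD      [-8, 1, 12, -20]
MUL      [-8, 1, -240]
MUL      [-8, -240]
OVER     [-8, -240, -8]
STORE 2  [-8, -240]
LOAD 2   [-8, -240, -8]
ROT      [-240, -8, -8]
NEG      [-240, -8, 8]
STORE 2  [-240, -8]

8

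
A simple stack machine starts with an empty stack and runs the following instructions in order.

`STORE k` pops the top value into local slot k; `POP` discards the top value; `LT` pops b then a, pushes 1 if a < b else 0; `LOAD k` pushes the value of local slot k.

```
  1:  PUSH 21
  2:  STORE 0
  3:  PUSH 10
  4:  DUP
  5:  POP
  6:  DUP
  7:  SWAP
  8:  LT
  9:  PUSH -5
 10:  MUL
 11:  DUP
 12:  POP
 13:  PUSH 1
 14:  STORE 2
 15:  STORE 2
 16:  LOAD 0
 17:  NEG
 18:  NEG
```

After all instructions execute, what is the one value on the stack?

PUSH 21 → [21]
STORE 0 → []
PUSH 10 → [10]
DUP     → [10, 10]
POP     → [10]
DUP     → [10, 10]
SWAP    → [10, 10]
LT      → [0]
PUSH -5 → [0, -5]
MUL     → [0]
DUP     → [0, 0]
POP     → [0]
PUSH 1  → [0, 1]
STORE 2 → [0]
STORE 2 → []
LOAD 0  → [21]
NEG     → [-21]
NEG     → [21]

21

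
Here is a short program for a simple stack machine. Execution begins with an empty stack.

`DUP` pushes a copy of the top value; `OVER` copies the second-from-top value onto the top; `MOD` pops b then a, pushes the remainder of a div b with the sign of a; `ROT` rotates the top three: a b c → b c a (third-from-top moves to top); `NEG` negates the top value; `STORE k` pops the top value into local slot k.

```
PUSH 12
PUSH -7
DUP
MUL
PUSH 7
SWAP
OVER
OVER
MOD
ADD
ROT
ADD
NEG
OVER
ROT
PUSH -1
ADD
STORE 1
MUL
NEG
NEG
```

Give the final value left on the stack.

PUSH 12 → 12
PUSH -7 → 12 -7
DUP     → 12 -7 -7
MUL     → 12 49
PUSH 7  → 12 49 7
SWAP    → 12 7 49
OVER    → 12 7 49 7
OVER    → 12 7 49 7 49
MOD     → 12 7 49 7
ADD     → 12 7 56
ROT     → 7 56 12
ADD     → 7 68
NEG     → 7 -68
OVER    → 7 -68 7
ROT     → -68 7 7
PUSH -1 → -68 7 7 -1
ADD     → -68 7 6
STORE 1 → -68 7
MUL     → -476
NEG     → 476
NEG     → -476

-476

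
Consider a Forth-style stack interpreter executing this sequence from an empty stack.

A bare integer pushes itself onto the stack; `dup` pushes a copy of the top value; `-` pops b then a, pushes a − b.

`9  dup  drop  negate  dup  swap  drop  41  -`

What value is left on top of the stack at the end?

9      -> 9
dup    -> 9 9
drop   -> 9
negate -> -9
dup    -> -9 -9
swap   -> -9 -9
drop   -> -9
41     -> -9 41
-      -> -50

-50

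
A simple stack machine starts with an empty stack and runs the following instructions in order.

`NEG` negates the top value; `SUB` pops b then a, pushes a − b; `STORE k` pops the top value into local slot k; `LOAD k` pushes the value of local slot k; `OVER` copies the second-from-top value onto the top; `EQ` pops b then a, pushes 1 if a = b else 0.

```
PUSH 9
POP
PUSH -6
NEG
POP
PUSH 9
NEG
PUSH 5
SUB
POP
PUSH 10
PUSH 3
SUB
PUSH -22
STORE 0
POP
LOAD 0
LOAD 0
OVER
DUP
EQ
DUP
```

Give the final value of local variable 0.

PUSH 9   -> 9
POP      -> (empty)
PUSH -6  -> -6
NEG      -> 6
POP      -> (empty)
PUSH 9   -> 9
NEG      -> -9
PUSH 5   -> -9 5
SUB      -> -14
POP      -> (empty)
PUSH 10  -> 10
PUSH 3   -> 10 3
SUB      -> 7
PUSH -22 -> 7 -22
STORE 0  -> 7
POP      -> (empty)
LOAD 0   -> -22
LOAD 0   -> -22 -22
OVER     -> -22 -22 -22
DUP      -> -22 -22 -22 -22
EQ       -> -22 -22 1
DUP      -> -22 -22 1 1

-22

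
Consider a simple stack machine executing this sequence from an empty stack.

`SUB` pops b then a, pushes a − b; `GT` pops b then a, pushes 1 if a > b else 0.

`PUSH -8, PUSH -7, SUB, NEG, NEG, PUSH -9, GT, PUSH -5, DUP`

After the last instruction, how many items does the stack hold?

3

PUSH -8 → [-8]
PUSH -7 → [-8, -7]
SUB     → [-1]
NEG     → [1]
NEG     → [-1]
PUSH -9 → [-1, -9]
GT      → [1]
PUSH -5 → [1, -5]
DUP     → [1, -5, -5]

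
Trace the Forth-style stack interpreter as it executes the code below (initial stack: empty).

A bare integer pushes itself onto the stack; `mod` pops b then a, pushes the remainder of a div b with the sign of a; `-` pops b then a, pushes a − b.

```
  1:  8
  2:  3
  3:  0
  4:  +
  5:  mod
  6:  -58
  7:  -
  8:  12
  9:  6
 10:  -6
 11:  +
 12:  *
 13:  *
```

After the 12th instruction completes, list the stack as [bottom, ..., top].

8   : 8
3   : 8 3
0   : 8 3 0
+   : 8 3
mod : 2
-58 : 2 -58
-   : 60
12  : 60 12
6   : 60 12 6
-6  : 60 12 6 -6
+   : 60 12 0
*   : 60 0

[60, 0]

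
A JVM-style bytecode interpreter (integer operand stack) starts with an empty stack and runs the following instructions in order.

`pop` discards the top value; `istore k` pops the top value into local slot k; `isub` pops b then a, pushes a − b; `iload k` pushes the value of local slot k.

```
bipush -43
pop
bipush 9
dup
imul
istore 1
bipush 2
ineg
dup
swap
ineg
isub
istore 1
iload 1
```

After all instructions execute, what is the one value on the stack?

-4

bipush -43 -> [-43]
pop        -> []
bipush 9   -> [9]
dup        -> [9, 9]
imul       -> [81]
istore 1   -> []
bipush 2   -> [2]
ineg       -> [-2]
dup        -> [-2, -2]
swap       -> [-2, -2]
ineg       -> [-2, 2]
isub       -> [-4]
istore 1   -> []
iload 1    -> [-4]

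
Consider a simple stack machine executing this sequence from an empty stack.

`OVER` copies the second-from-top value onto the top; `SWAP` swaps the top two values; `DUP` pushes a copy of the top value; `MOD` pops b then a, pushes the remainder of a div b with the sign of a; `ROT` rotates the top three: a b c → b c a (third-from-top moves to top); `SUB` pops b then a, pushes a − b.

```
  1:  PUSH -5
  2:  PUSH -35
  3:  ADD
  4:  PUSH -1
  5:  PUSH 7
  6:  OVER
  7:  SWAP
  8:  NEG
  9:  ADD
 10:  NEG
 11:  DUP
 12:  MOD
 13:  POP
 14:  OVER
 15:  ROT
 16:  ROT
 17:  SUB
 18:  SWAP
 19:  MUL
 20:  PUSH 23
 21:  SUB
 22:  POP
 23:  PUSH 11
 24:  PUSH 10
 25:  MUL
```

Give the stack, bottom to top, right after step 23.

PUSH -5  -> [-5]
PUSH -35 -> [-5, -35]
ADD      -> [-40]
PUSH -1  -> [-40, -1]
PUSH 7   -> [-40, -1, 7]
OVER     -> [-40, -1, 7, -1]
SWAP     -> [-40, -1, -1, 7]
NEG      -> [-40, -1, -1, -7]
ADD      -> [-40, -1, -8]
NEG      -> [-40, -1, 8]
DUP      -> [-40, -1, 8, 8]
MOD      -> [-40, -1, 0]
POP      -> [-40, -1]
OVER     -> [-40, -1, -40]
ROT      -> [-1, -40, -40]
ROT      -> [-40, -40, -1]
SUB      -> [-40, -39]
SWAP     -> [-39, -40]
MUL      -> [1560]
PUSH 23  -> [1560, 23]
SUB      -> [1537]
POP      -> []
PUSH 11  -> [11]

[11]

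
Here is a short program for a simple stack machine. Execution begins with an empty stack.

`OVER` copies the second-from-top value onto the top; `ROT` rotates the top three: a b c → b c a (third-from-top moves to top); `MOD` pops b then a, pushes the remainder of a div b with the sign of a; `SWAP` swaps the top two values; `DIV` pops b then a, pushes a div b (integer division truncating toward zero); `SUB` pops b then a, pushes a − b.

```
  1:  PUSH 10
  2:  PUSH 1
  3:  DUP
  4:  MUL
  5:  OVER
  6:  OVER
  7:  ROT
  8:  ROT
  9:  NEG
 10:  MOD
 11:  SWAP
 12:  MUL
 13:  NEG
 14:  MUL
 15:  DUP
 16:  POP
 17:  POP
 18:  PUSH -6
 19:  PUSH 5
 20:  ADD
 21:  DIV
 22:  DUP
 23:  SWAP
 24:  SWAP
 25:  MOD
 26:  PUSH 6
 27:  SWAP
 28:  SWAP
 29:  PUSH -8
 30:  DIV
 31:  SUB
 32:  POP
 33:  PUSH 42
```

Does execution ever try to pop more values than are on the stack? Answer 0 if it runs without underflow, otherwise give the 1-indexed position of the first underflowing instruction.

21

PUSH 10  [10]
PUSH 1   [10, 1]
DUP      [10, 1, 1]
MUL      [10, 1]
OVER     [10, 1, 10]
OVER     [10, 1, 10, 1]
ROT      [10, 10, 1, 1]
ROT      [10, 1, 1, 10]
NEG      [10, 1, 1, -10]
MOD      [10, 1, 1]
SWAP     [10, 1, 1]
MUL      [10, 1]
NEG      [10, -1]
MUL      [-10]
DUP      [-10, -10]
POP      [-10]
POP      []
PUSH -6  [-6]
PUSH 5   [-6, 5]
ADD      [-1]
DIV  — needs 2 operands, stack has 1 → underflow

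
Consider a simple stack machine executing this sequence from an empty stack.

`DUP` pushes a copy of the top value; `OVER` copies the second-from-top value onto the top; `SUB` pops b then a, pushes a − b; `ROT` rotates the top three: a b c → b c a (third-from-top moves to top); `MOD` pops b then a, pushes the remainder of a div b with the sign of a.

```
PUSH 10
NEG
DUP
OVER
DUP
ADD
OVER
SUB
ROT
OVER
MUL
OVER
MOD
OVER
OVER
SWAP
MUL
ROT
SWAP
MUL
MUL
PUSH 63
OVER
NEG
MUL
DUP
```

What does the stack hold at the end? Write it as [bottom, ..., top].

PUSH 10 → [10]
NEG     → [-10]
DUP     → [-10, -10]
OVER    → [-10, -10, -10]
DUP     → [-10, -10, -10, -10]
ADD     → [-10, -10, -20]
OVER    → [-10, -10, -20, -10]
SUB     → [-10, -10, -10]
ROT     → [-10, -10, -10]
OVER    → [-10, -10, -10, -10]
MUL     → [-10, -10, 100]
OVER    → [-10, -10, 100, -10]
MOD     → [-10, -10, 0]
OVER    → [-10, -10, 0, -10]
OVER    → [-10, -10, 0, -10, 0]
SWAP    → [-10, -10, 0, 0, -10]
MUL     → [-10, -10, 0, 0]
ROT     → [-10, 0, 0, -10]
SWAP    → [-10, 0, -10, 0]
MUL     → [-10, 0, 0]
MUL     → [-10, 0]
PUSH 63 → [-10, 0, 63]
OVER    → [-10, 0, 63, 0]
NEG     → [-10, 0, 63, 0]
MUL     → [-10, 0, 0]
DUP     → [-10, 0, 0, 0]

[-10, 0, 0, 0]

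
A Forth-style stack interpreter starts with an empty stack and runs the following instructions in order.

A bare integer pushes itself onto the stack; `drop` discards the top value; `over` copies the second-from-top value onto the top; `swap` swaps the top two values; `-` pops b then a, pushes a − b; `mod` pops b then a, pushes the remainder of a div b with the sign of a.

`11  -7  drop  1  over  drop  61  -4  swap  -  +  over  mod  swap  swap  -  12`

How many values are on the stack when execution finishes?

2

11   : [11]
-7   : [11, -7]
drop : [11]
1    : [11, 1]
over : [11, 1, 11]
drop : [11, 1]
61   : [11, 1, 61]
-4   : [11, 1, 61, -4]
swap : [11, 1, -4, 61]
-    : [11, 1, -65]
+    : [11, -64]
over : [11, -64, 11]
mod  : [11, -9]
swap : [-9, 11]
swap : [11, -9]
-    : [20]
12   : [20, 12]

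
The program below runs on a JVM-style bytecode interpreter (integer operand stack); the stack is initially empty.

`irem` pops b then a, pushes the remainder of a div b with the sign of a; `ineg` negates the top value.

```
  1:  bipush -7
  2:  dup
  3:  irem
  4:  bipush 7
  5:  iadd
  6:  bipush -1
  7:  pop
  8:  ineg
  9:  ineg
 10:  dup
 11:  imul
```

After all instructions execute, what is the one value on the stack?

49

bipush -7 → [-7]
dup       → [-7, -7]
irem      → [0]
bipush 7  → [0, 7]
iadd      → [7]
bipush -1 → [7, -1]
pop       → [7]
ineg      → [-7]
ineg      → [7]
dup       → [7, 7]
imul      → [49]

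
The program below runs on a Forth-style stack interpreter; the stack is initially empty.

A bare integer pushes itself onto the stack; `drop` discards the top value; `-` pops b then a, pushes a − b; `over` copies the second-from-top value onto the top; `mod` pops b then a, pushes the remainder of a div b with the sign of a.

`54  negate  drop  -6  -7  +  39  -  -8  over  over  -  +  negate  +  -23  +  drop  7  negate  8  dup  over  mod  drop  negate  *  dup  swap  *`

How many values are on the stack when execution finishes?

54     : 54
negate : -54
drop   : (empty)
-6     : -6
-7     : -6 -7
+      : -13
39     : -13 39
-      : -52
-8     : -52 -8
over   : -52 -8 -52
over   : -52 -8 -52 -8
-      : -52 -8 -44
+      : -52 -52
negate : -52 52
+      : 0
-23    : 0 -23
+      : -23
drop   : (empty)
7      : 7
negate : -7
8      : -7 8
dup    : -7 8 8
over   : -7 8 8 8
mod    : -7 8 0
drop   : -7 8
negate : -7 -8
*      : 56
dup    : 56 56
swap   : 56 56
*      : 3136

1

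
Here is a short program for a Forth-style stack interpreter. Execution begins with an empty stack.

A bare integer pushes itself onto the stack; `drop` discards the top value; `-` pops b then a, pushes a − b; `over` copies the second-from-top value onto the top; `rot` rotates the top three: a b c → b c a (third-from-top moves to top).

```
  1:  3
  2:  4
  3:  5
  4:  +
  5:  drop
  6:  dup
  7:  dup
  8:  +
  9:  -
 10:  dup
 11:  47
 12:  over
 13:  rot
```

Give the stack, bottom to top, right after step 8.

[3, 6]

3    -> 3
4    -> 3 4
5    -> 3 4 5
+    -> 3 9
drop -> 3
dup  -> 3 3
dup  -> 3 3 3
+    -> 3 6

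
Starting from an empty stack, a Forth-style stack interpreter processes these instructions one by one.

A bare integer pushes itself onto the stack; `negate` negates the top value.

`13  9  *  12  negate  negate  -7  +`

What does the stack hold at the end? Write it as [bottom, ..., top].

13     : 13
9      : 13 9
*      : 117
12     : 117 12
negate : 117 -12
negate : 117 12
-7     : 117 12 -7
+      : 117 5

[117, 5]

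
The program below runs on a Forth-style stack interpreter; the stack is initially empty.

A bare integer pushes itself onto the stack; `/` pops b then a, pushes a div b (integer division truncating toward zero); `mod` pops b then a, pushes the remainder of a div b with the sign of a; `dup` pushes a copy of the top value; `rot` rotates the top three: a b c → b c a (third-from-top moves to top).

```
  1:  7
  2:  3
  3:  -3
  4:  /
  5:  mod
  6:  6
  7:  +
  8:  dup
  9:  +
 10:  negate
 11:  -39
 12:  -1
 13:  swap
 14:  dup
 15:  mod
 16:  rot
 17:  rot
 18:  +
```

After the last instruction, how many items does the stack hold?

7      -> 7
3      -> 7 3
-3     -> 7 3 -3
/      -> 7 -1
mod    -> 0
6      -> 0 6
+      -> 6
dup    -> 6 6
+      -> 12
negate -> -12
-39    -> -12 -39
-1     -> -12 -39 -1
swap   -> -12 -1 -39
dup    -> -12 -1 -39 -39
mod    -> -12 -1 0
rot    -> -1 0 -12
rot    -> 0 -12 -1
+      -> 0 -13

2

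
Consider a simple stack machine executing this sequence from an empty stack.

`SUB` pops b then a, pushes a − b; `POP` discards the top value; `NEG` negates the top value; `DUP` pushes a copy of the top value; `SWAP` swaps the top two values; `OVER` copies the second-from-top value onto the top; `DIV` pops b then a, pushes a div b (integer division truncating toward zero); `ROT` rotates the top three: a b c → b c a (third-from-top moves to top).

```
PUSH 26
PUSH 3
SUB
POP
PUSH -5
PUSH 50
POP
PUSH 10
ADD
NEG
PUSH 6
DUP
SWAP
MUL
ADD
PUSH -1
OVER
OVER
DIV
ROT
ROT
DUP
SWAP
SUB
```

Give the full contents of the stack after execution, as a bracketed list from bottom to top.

PUSH 26 : [26]
PUSH 3  : [26, 3]
SUB     : [23]
POP     : []
PUSH -5 : [-5]
PUSH 50 : [-5, 50]
POP     : [-5]
PUSH 10 : [-5, 10]
ADD     : [5]
NEG     : [-5]
PUSH 6  : [-5, 6]
DUP     : [-5, 6, 6]
SWAP    : [-5, 6, 6]
MUL     : [-5, 36]
ADD     : [31]
PUSH -1 : [31, -1]
OVER    : [31, -1, 31]
OVER    : [31, -1, 31, -1]
DIV     : [31, -1, -31]
ROT     : [-1, -31, 31]
ROT     : [-31, 31, -1]
DUP     : [-31, 31, -1, -1]
SWAP    : [-31, 31, -1, -1]
SUB     : [-31, 31, 0]

[-31, 31, 0]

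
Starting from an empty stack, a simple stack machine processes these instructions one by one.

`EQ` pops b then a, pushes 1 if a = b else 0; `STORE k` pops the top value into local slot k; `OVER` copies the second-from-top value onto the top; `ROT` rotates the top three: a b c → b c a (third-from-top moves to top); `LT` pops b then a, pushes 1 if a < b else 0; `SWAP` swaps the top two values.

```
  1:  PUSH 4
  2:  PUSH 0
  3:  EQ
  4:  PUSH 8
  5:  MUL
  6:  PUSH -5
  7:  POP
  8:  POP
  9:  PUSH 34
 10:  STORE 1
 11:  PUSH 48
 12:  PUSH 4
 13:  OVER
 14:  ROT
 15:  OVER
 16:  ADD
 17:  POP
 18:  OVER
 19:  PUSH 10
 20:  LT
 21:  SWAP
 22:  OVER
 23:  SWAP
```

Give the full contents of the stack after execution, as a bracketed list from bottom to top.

PUSH 4   4
PUSH 0   4 0
EQ       0
PUSH 8   0 8
MUL      0
PUSH -5  0 -5
POP      0
POP      (empty)
PUSH 34  34
STORE 1  (empty)
PUSH 48  48
PUSH 4   48 4
OVER     48 4 48
ROT      4 48 48
OVER     4 48 48 48
ADD      4 48 96
POP      4 48
OVER     4 48 4
PUSH 10  4 48 4 10
LT       4 48 1
SWAP     4 1 48
OVER     4 1 48 1
SWAP     4 1 1 48

[4, 1, 1, 48]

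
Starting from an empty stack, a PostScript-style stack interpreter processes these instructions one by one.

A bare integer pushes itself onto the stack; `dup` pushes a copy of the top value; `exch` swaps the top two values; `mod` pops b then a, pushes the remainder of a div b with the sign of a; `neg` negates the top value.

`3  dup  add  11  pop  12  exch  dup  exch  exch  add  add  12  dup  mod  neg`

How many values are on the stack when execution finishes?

3    → [3]
dup  → [3, 3]
add  → [6]
11   → [6, 11]
pop  → [6]
12   → [6, 12]
exch → [12, 6]
dup  → [12, 6, 6]
exch → [12, 6, 6]
exch → [12, 6, 6]
add  → [12, 12]
add  → [24]
12   → [24, 12]
dup  → [24, 12, 12]
mod  → [24, 0]
neg  → [24, 0]

2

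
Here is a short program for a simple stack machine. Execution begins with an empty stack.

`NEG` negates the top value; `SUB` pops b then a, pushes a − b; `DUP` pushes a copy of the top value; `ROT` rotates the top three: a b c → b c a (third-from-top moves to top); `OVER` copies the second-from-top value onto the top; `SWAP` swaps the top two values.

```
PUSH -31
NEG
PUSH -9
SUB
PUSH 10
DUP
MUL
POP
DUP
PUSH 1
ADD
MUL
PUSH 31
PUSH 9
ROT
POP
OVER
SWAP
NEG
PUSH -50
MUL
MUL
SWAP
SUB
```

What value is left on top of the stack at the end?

PUSH -31 → -31
NEG      → 31
PUSH -9  → 31 -9
SUB      → 40
PUSH 10  → 40 10
DUP      → 40 10 10
MUL      → 40 100
POP      → 40
DUP      → 40 40
PUSH 1   → 40 40 1
ADD      → 40 41
MUL      → 1640
PUSH 31  → 1640 31
PUSH 9   → 1640 31 9
ROT      → 31 9 1640
POP      → 31 9
OVER     → 31 9 31
SWAP     → 31 31 9
NEG      → 31 31 -9
PUSH -50 → 31 31 -9 -50
MUL      → 31 31 450
MUL      → 31 13950
SWAP     → 13950 31
SUB      → 13919

13919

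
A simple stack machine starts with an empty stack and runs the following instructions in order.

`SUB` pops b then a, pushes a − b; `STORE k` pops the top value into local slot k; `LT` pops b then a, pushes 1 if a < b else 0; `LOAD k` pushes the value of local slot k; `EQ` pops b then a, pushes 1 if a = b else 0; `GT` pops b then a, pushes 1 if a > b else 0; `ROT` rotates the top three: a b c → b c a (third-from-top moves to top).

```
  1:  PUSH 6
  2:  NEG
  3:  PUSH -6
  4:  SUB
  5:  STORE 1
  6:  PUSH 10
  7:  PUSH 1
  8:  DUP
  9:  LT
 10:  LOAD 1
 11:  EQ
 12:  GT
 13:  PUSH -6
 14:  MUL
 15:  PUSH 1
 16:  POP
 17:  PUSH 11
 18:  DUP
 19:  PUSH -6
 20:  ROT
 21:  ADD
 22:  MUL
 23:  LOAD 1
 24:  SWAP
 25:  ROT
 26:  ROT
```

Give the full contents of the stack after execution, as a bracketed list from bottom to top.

[55, -6, 0]

PUSH 6   6
NEG      -6
PUSH -6  -6 -6
SUB      0
STORE 1  (empty)
PUSH 10  10
PUSH 1   10 1
DUP      10 1 1
LT       10 0
LOAD 1   10 0 0
EQ       10 1
GT       1
PUSH -6  1 -6
MUL      -6
PUSH 1   -6 1
POP      -6
PUSH 11  -6 11
DUP      -6 11 11
PUSH -6  -6 11 11 -6
ROT      -6 11 -6 11
ADD      -6 11 5
MUL      -6 55
LOAD 1   -6 55 0
SWAP     -6 0 55
ROT      0 55 -6
ROT      55 -6 0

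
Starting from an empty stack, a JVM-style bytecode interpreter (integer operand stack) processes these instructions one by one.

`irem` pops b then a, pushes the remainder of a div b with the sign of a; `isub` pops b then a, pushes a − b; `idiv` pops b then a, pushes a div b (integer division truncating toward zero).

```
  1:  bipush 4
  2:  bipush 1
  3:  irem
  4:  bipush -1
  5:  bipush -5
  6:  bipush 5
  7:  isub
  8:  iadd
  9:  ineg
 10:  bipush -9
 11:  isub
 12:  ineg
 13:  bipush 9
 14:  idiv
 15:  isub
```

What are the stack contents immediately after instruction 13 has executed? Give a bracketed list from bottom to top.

[0, -20, 9]

bipush 4  → 4
bipush 1  → 4 1
irem      → 0
bipush -1 → 0 -1
bipush -5 → 0 -1 -5
bipush 5  → 0 -1 -5 5
isub      → 0 -1 -10
iadd      → 0 -11
ineg      → 0 11
bipush -9 → 0 11 -9
isub      → 0 20
ineg      → 0 -20
bipush 9  → 0 -20 9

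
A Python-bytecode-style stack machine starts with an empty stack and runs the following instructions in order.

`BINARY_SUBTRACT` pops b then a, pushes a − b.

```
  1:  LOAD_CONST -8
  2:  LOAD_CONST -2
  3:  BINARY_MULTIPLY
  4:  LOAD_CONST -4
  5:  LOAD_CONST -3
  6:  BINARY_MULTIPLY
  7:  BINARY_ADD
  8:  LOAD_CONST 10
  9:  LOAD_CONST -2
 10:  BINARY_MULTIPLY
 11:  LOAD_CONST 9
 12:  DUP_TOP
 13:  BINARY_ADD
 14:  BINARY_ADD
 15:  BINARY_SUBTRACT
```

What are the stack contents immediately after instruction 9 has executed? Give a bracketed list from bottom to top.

[28, 10, -2]

LOAD_CONST -8   → -8
LOAD_CONST -2   → -8 -2
BINARY_MULTIPLY → 16
LOAD_CONST -4   → 16 -4
LOAD_CONST -3   → 16 -4 -3
BINARY_MULTIPLY → 16 12
BINARY_ADD      → 28
LOAD_CONST 10   → 28 10
LOAD_CONST -2   → 28 10 -2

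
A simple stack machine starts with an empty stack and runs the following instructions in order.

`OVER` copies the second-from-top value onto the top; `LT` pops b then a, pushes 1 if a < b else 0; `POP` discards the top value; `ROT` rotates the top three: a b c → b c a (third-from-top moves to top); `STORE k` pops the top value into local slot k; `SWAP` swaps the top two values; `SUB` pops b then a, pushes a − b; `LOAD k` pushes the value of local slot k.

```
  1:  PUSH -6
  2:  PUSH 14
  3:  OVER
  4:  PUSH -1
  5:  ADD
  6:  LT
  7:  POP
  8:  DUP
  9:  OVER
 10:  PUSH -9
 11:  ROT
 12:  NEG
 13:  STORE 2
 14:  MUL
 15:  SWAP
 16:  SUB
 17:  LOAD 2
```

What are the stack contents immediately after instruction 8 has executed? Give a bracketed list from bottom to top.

PUSH -6  [-6]
PUSH 14  [-6, 14]
OVER     [-6, 14, -6]
PUSH -1  [-6, 14, -6, -1]
ADD      [-6, 14, -7]
LT       [-6, 0]
POP      [-6]
DUP      [-6, -6]

[-6, -6]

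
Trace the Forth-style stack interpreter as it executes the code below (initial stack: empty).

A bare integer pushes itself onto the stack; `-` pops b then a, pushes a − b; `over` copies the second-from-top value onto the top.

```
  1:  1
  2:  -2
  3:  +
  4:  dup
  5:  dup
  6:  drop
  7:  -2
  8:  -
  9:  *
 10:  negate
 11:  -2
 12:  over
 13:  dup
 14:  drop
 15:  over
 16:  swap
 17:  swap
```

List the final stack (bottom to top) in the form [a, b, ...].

[1, -2, 1, -2]

1       1
-2      1 -2
+       -1
dup     -1 -1
dup     -1 -1 -1
drop    -1 -1
-2      -1 -1 -2
-       -1 1
*       -1
negate  1
-2      1 -2
over    1 -2 1
dup     1 -2 1 1
drop    1 -2 1
over    1 -2 1 -2
swap    1 -2 -2 1
swap    1 -2 1 -2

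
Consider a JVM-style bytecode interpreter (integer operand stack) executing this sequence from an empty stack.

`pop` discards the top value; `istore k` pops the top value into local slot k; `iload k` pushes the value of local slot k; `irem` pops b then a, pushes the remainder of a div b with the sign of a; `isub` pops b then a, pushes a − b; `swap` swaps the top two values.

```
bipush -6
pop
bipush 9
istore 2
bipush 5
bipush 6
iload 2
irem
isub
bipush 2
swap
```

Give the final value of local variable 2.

9

bipush -6 : -6
pop       : (empty)
bipush 9  : 9
istore 2  : (empty)
bipush 5  : 5
bipush 6  : 5 6
iload 2   : 5 6 9
irem      : 5 6
isub      : -1
bipush 2  : -1 2
swap      : 2 -1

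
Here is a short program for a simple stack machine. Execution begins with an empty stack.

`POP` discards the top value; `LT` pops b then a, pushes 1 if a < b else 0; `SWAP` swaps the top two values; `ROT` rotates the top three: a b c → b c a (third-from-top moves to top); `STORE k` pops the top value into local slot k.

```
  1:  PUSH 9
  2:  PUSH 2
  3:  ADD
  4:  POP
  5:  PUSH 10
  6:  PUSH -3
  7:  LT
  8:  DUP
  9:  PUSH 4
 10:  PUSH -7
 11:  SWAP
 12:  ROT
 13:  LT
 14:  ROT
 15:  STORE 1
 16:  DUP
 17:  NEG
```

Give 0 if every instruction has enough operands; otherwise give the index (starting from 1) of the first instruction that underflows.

0

PUSH 9  : [9]
PUSH 2  : [9, 2]
ADD     : [11]
POP     : []
PUSH 10 : [10]
PUSH -3 : [10, -3]
LT      : [0]
DUP     : [0, 0]
PUSH 4  : [0, 0, 4]
PUSH -7 : [0, 0, 4, -7]
SWAP    : [0, 0, -7, 4]
ROT     : [0, -7, 4, 0]
LT      : [0, -7, 0]
ROT     : [-7, 0, 0]
STORE 1 : [-7, 0]
DUP     : [-7, 0, 0]
NEG     : [-7, 0, 0]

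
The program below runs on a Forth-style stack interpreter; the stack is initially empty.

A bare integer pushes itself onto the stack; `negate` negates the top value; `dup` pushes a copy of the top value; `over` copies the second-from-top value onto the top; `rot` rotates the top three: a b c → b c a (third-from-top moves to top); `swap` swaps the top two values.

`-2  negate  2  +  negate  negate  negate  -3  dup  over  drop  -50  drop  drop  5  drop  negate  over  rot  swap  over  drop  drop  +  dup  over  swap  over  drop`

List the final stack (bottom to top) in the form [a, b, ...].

[-1, -1, -1]

-2     : -2
negate : 2
2      : 2 2
+      : 4
negate : -4
negate : 4
negate : -4
-3     : -4 -3
dup    : -4 -3 -3
over   : -4 -3 -3 -3
drop   : -4 -3 -3
-50    : -4 -3 -3 -50
drop   : -4 -3 -3
drop   : -4 -3
5      : -4 -3 5
drop   : -4 -3
negate : -4 3
over   : -4 3 -4
rot    : 3 -4 -4
swap   : 3 -4 -4
over   : 3 -4 -4 -4
drop   : 3 -4 -4
drop   : 3 -4
+      : -1
dup    : -1 -1
over   : -1 -1 -1
swap   : -1 -1 -1
over   : -1 -1 -1 -1
drop   : -1 -1 -1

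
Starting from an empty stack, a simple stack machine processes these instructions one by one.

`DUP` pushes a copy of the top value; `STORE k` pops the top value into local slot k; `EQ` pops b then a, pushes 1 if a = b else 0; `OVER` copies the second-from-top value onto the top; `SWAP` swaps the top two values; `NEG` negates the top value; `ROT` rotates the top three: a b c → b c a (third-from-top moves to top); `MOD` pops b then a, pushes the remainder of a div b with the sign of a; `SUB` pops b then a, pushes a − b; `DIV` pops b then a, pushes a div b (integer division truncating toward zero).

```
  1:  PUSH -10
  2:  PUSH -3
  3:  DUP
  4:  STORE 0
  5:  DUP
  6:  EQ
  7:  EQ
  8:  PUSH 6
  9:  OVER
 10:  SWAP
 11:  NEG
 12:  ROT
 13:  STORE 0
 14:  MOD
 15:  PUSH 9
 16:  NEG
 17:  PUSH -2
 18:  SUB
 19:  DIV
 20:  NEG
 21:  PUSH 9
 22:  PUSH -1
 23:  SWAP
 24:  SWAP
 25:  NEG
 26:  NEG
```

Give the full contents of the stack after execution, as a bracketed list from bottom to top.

PUSH -10 -> -10
PUSH -3  -> -10 -3
DUP      -> -10 -3 -3
STORE 0  -> -10 -3
DUP      -> -10 -3 -3
EQ       -> -10 1
EQ       -> 0
PUSH 6   -> 0 6
OVER     -> 0 6 0
SWAP     -> 0 0 6
NEG      -> 0 0 -6
ROT      -> 0 -6 0
STORE 0  -> 0 -6
MOD      -> 0
PUSH 9   -> 0 9
NEG      -> 0 -9
PUSH -2  -> 0 -9 -2
SUB      -> 0 -7
DIV      -> 0
NEG      -> 0
PUSH 9   -> 0 9
PUSH -1  -> 0 9 -1
SWAP     -> 0 -1 9
SWAP     -> 0 9 -1
NEG      -> 0 9 1
NEG      -> 0 9 -1

[0, 9, -1]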